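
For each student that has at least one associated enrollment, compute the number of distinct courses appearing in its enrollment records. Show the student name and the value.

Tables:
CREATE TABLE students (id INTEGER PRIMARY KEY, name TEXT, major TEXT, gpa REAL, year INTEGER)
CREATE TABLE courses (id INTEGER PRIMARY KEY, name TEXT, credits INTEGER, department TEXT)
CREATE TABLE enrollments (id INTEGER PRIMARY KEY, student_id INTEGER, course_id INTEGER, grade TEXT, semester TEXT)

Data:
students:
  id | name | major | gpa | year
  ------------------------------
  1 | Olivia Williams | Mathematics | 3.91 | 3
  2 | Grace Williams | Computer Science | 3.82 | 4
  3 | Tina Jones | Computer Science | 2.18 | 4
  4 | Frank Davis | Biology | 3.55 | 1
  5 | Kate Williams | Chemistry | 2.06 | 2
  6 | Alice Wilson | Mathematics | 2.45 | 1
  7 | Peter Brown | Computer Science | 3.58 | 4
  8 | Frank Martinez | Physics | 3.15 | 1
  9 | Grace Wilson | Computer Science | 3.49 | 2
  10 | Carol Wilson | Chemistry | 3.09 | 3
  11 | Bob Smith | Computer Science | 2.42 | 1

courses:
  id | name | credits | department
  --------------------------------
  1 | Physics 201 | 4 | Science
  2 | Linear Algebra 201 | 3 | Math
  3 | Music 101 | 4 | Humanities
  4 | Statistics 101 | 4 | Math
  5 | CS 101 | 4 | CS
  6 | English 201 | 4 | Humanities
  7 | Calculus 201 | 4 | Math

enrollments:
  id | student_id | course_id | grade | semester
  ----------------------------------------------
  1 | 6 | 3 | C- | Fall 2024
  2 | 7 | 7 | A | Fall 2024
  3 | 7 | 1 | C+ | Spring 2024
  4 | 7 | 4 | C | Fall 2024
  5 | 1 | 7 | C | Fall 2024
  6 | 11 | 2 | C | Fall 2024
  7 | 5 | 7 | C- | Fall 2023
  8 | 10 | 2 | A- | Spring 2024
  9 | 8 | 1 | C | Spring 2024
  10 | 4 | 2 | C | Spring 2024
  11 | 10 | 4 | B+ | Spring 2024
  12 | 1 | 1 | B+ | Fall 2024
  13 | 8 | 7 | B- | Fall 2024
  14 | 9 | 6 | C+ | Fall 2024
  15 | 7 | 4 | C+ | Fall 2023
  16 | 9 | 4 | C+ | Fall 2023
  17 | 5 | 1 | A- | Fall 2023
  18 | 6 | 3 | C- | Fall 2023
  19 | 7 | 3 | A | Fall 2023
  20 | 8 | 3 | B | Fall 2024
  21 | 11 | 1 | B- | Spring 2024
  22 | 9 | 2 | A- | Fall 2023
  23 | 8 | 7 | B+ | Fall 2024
SELECT p.name, COUNT(DISTINCT c.course_id) AS distinct_course_count FROM enrollments c JOIN students p ON c.student_id = p.id GROUP BY p.id, p.name

Execution result:
name | distinct_course_count
Olivia Williams | 2
Frank Davis | 1
Kate Williams | 2
Alice Wilson | 1
Peter Brown | 4
Frank Martinez | 3
Grace Wilson | 3
Carol Wilson | 2
Bob Smith | 2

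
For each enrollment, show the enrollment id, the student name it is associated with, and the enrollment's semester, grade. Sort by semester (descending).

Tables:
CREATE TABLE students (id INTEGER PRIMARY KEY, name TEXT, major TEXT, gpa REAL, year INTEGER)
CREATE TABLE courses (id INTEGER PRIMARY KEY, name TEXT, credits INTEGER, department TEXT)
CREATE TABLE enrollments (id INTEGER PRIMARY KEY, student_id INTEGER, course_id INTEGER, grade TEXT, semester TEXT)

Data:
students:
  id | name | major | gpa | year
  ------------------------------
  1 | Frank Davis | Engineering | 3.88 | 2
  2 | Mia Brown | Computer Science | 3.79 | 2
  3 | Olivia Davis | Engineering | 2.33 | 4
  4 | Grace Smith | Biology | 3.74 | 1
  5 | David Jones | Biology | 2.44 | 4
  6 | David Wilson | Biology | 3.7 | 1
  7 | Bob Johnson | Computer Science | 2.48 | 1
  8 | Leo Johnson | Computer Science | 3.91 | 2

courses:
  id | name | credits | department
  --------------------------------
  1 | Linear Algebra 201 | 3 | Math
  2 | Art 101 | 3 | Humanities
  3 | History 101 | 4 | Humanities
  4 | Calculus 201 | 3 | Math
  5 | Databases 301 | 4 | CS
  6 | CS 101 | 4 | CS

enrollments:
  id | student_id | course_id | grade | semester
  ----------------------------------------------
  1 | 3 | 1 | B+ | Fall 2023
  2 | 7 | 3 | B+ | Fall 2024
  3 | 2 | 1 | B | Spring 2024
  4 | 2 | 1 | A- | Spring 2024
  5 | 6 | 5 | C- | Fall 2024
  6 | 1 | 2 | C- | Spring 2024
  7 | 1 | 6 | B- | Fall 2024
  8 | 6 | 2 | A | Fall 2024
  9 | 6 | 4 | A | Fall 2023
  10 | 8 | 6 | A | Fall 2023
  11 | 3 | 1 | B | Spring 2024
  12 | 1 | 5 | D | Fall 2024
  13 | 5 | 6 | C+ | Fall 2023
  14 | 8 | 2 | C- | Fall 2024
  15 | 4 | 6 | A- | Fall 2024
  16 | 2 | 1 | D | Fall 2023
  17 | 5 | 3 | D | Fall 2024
SELECT c.id, p.name AS student, c.semester, c.grade FROM enrollments c JOIN students p ON c.student_id = p.id ORDER BY c.semester DESC

Execution result:
id | student | semester | grade
3 | Mia Brown | Spring 2024 | B
4 | Mia Brown | Spring 2024 | A-
6 | Frank Davis | Spring 2024 | C-
11 | Olivia Davis | Spring 2024 | B
2 | Bob Johnson | Fall 2024 | B+
5 | David Wilson | Fall 2024 | C-
7 | Frank Davis | Fall 2024 | B-
8 | David Wilson | Fall 2024 | A
12 | Frank Davis | Fall 2024 | D
14 | Leo Johnson | Fall 2024 | C-
15 | Grace Smith | Fall 2024 | A-
17 | David Jones | Fall 2024 | D
1 | Olivia Davis | Fall 2023 | B+
9 | David Wilson | Fall 2023 | A
10 | Leo Johnson | Fall 2023 | A
13 | David Jones | Fall 2023 | C+
16 | Mia Brown | Fall 2023 | D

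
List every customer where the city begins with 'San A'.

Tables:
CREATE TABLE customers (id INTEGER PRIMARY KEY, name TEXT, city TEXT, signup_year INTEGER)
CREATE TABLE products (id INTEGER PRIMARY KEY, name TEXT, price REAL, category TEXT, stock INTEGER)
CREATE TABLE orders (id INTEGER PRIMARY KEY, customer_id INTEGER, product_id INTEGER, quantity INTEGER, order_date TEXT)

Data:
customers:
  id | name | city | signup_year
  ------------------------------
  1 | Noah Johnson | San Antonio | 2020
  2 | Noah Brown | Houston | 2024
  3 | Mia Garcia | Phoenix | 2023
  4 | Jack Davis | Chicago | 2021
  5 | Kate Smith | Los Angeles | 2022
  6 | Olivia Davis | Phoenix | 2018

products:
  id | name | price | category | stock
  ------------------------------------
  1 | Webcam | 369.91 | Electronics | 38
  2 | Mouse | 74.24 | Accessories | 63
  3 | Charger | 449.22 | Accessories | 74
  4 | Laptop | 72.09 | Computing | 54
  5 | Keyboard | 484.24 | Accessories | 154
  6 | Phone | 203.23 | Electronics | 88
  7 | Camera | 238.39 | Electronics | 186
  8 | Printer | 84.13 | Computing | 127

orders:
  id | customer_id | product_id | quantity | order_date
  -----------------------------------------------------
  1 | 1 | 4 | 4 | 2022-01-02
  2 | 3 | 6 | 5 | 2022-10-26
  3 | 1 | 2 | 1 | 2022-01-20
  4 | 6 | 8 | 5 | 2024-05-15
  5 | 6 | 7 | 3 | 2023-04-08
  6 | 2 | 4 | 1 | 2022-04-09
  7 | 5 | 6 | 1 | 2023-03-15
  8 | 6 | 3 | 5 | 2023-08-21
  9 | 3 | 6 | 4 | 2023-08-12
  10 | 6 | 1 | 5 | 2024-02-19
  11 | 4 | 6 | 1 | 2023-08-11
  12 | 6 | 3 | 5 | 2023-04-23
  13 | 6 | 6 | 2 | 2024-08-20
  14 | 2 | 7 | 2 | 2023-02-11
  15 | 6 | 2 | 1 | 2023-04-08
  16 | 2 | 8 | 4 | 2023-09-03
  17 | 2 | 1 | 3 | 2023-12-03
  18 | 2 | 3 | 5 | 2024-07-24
SELECT name, city FROM customers WHERE city LIKE 'San A%'

Execution result:
name | city
Noah Johnson | San Antonio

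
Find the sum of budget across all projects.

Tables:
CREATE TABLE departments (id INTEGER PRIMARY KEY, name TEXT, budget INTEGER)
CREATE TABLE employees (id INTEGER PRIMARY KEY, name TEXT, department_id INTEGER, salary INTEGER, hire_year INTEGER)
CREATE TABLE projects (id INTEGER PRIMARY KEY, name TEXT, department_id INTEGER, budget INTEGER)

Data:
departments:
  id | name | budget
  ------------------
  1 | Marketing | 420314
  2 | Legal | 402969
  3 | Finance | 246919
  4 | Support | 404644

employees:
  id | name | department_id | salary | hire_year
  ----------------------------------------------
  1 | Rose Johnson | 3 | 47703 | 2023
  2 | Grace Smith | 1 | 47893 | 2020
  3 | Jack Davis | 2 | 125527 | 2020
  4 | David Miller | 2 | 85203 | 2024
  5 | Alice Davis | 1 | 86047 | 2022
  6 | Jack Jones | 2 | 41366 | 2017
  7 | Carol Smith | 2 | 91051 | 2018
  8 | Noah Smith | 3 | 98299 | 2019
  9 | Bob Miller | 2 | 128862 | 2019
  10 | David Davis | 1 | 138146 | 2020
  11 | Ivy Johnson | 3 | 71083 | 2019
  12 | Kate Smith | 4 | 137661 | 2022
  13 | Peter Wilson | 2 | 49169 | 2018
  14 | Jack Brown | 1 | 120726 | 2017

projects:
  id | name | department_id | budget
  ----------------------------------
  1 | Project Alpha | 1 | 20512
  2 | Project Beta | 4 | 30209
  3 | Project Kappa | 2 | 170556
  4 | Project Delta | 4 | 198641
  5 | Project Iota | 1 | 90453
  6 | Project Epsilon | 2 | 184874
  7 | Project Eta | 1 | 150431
SELECT SUM(budget) FROM projects

Execution result:
845676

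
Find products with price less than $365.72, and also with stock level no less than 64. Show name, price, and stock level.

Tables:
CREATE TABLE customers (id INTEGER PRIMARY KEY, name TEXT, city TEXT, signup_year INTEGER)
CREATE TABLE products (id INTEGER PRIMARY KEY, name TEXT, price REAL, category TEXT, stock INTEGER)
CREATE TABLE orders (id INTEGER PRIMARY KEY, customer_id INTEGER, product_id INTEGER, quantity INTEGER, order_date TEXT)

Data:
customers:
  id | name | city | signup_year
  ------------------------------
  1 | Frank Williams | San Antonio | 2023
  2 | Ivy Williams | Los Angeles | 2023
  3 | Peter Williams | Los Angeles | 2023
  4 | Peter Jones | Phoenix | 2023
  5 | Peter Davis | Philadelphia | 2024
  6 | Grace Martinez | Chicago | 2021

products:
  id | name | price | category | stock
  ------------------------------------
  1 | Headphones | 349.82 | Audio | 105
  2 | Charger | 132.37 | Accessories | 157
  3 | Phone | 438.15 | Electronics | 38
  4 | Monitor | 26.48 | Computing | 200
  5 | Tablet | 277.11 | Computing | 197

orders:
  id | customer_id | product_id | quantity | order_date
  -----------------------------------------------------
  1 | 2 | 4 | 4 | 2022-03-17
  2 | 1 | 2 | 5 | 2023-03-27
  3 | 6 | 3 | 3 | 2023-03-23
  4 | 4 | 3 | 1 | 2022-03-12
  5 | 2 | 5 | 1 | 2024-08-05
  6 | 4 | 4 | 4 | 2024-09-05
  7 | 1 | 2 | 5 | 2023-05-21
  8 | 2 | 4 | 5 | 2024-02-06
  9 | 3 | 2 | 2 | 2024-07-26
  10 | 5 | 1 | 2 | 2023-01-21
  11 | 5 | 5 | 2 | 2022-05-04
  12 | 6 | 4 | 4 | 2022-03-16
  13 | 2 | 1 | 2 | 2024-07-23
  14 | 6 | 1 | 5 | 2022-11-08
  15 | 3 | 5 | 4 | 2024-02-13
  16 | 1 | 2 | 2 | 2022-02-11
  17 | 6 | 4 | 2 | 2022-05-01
SELECT name, price, stock FROM products WHERE price < 365.72 AND stock >= 64

Execution result:
name | price | stock
Headphones | 349.82 | 105
Charger | 132.37 | 157
Monitor | 26.48 | 200
Tablet | 277.11 | 197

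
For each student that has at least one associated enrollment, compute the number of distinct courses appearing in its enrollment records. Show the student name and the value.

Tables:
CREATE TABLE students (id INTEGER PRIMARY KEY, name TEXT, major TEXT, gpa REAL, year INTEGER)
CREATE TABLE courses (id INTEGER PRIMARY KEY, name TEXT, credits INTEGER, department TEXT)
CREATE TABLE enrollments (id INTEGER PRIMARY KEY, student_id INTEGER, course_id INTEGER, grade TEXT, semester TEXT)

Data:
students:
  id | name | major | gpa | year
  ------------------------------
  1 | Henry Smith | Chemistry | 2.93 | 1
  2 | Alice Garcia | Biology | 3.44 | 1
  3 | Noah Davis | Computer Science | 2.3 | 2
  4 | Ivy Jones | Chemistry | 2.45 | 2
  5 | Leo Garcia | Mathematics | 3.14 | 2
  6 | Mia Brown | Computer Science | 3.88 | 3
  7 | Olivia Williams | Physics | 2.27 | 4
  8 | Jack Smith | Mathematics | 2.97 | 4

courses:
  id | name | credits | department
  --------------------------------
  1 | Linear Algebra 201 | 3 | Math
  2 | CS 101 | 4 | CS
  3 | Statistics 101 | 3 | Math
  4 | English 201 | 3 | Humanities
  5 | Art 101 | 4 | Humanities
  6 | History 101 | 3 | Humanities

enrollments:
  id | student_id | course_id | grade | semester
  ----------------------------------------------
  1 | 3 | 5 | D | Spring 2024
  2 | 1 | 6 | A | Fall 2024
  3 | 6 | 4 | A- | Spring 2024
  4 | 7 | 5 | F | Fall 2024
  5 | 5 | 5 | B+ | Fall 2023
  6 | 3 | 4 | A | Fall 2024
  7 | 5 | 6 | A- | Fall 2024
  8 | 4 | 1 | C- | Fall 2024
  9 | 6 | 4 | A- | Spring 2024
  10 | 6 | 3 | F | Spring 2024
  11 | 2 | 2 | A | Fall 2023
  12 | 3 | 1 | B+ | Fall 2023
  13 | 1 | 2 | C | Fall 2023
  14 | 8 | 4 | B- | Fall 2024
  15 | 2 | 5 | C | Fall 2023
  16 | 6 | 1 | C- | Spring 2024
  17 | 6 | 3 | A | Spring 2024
SELECT p.name, COUNT(DISTINCT c.course_id) AS distinct_course_count FROM enrollments c JOIN students p ON c.student_id = p.id GROUP BY p.id, p.name

Execution result:
name | distinct_course_count
Henry Smith | 2
Alice Garcia | 2
Noah Davis | 3
Ivy Jones | 1
Leo Garcia | 2
Mia Brown | 3
Olivia Williams | 1
Jack Smith | 1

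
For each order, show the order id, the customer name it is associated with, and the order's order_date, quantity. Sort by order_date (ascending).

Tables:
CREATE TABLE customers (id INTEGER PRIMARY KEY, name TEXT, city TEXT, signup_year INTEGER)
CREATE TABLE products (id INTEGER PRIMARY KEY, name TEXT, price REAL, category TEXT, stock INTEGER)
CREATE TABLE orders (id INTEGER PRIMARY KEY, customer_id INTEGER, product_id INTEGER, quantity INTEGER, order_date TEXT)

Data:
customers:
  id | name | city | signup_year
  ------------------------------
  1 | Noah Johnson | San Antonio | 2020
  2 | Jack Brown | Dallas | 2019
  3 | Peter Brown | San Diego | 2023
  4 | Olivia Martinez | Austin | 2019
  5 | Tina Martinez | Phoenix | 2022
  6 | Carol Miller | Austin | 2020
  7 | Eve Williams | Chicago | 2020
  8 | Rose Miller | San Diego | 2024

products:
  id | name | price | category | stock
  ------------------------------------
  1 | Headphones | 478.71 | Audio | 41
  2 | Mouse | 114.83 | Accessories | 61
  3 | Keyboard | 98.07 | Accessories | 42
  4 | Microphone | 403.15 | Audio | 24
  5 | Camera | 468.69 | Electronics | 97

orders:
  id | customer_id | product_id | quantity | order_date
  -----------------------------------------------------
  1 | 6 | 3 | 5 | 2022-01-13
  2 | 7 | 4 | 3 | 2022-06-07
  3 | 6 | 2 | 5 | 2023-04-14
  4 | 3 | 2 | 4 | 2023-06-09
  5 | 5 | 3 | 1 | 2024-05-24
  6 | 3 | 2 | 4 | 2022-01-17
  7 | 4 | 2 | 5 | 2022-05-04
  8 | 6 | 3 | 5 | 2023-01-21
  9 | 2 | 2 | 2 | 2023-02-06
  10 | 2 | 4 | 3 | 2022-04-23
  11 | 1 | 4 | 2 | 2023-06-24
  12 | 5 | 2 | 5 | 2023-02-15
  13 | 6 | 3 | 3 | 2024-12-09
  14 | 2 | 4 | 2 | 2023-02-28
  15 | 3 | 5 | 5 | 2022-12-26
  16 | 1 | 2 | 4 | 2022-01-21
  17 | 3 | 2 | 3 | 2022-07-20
SELECT c.id, p.name AS customer, c.order_date, c.quantity FROM orders c JOIN customers p ON c.customer_id = p.id ORDER BY c.order_date ASC

Execution result:
id | customer | order_date | quantity
1 | Carol Miller | 2022-01-13 | 5
6 | Peter Brown | 2022-01-17 | 4
16 | Noah Johnson | 2022-01-21 | 4
10 | Jack Brown | 2022-04-23 | 3
7 | Olivia Martinez | 2022-05-04 | 5
2 | Eve Williams | 2022-06-07 | 3
17 | Peter Brown | 2022-07-20 | 3
15 | Peter Brown | 2022-12-26 | 5
8 | Carol Miller | 2023-01-21 | 5
9 | Jack Brown | 2023-02-06 | 2
12 | Tina Martinez | 2023-02-15 | 5
14 | Jack Brown | 2023-02-28 | 2
3 | Carol Miller | 2023-04-14 | 5
4 | Peter Brown | 2023-06-09 | 4
11 | Noah Johnson | 2023-06-24 | 2
5 | Tina Martinez | 2024-05-24 | 1
13 | Carol Miller | 2024-12-09 | 3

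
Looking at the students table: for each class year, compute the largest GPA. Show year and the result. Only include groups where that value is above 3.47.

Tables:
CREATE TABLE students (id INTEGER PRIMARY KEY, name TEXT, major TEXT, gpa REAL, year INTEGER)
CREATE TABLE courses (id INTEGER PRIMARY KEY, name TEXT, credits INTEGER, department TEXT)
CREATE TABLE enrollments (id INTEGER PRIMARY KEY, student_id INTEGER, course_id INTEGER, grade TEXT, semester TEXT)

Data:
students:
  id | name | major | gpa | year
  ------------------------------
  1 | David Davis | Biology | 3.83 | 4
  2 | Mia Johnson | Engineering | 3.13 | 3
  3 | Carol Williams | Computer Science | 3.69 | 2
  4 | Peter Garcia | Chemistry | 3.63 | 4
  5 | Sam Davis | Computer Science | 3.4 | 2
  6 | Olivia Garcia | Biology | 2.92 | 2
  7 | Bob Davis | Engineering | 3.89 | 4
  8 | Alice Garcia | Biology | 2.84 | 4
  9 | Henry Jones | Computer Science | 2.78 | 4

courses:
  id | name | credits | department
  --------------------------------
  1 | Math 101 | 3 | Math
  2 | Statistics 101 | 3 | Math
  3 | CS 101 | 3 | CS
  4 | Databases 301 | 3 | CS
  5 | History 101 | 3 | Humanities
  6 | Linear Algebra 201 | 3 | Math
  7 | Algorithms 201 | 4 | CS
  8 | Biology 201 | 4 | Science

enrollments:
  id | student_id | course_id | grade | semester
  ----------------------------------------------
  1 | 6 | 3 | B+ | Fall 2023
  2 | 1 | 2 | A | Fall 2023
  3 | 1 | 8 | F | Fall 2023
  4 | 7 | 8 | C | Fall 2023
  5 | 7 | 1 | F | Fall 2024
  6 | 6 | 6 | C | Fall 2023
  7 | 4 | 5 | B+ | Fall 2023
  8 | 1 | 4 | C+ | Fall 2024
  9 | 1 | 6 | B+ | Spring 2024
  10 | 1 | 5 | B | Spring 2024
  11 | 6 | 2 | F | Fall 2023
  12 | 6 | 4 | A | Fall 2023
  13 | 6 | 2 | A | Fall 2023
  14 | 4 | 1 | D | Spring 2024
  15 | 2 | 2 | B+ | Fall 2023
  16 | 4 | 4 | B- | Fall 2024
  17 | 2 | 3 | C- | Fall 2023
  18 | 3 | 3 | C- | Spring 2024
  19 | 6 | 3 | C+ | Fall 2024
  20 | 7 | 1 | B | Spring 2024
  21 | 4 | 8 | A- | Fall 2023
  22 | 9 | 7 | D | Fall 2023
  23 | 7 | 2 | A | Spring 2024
SELECT year, MAX(gpa) AS max_gpa FROM students GROUP BY year HAVING MAX(gpa) > 3.47

Execution result:
year | max_gpa
2 | 3.69
4 | 3.89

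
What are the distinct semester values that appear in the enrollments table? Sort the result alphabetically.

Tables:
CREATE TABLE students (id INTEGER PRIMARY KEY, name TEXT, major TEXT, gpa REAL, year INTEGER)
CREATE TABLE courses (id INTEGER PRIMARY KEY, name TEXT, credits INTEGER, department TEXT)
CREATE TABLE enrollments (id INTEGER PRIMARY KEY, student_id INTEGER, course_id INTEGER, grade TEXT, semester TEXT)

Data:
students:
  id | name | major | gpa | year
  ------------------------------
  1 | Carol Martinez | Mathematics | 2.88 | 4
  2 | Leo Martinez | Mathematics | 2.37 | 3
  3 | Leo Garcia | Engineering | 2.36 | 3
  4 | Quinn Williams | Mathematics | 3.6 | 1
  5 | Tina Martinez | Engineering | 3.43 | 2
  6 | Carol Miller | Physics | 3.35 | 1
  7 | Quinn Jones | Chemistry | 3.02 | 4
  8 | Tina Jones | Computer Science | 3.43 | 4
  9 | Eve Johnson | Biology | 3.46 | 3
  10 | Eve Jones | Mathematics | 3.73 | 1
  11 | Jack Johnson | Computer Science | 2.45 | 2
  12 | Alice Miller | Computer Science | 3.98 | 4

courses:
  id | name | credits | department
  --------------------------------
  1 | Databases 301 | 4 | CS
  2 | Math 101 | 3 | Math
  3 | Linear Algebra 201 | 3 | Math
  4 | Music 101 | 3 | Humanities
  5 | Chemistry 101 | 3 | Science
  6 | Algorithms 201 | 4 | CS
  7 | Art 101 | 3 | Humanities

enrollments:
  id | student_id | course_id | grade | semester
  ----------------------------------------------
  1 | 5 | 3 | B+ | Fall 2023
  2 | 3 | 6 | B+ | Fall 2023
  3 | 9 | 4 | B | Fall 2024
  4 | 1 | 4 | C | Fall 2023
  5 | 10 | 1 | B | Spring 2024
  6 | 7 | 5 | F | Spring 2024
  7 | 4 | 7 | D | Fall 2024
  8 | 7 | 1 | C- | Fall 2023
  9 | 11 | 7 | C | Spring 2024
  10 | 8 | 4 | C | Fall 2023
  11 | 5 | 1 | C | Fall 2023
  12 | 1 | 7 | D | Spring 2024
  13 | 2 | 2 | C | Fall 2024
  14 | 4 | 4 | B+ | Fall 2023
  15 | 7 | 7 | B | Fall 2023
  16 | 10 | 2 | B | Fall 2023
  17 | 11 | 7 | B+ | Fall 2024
SELECT DISTINCT semester FROM enrollments ORDER BY semester

Execution result:
semester
Fall 2023
Fall 2024
Spring 2024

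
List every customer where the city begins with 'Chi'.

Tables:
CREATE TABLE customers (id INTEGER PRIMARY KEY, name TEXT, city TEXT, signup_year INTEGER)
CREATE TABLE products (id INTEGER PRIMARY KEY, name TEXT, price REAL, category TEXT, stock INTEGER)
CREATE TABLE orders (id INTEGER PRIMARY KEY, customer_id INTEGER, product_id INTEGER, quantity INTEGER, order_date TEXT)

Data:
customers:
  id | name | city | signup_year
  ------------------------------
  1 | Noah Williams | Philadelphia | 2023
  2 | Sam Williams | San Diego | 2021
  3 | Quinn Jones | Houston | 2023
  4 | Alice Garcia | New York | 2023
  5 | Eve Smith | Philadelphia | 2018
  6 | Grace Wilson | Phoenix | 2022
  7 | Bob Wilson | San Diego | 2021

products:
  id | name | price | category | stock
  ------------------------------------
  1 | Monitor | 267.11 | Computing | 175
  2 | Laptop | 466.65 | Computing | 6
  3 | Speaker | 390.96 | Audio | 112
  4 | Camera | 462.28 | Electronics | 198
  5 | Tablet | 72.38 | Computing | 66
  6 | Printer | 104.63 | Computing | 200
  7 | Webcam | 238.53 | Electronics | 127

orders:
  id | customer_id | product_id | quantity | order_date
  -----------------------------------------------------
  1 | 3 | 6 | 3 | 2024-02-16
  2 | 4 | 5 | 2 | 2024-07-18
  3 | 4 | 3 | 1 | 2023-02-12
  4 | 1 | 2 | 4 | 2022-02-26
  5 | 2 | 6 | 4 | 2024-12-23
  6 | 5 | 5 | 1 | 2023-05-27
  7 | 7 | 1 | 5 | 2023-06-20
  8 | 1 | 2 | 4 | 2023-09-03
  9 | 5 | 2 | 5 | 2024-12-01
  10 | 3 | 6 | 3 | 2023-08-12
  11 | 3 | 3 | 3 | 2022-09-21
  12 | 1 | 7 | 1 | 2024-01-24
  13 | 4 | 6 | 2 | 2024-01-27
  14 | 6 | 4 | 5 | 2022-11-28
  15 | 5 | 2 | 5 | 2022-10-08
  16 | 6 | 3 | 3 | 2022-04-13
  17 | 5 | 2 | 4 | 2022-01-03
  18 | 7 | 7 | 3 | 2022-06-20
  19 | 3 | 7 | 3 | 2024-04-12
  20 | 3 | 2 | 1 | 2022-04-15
SELECT name, city FROM customers WHERE city LIKE 'Chi%'

Execution result:
(no rows)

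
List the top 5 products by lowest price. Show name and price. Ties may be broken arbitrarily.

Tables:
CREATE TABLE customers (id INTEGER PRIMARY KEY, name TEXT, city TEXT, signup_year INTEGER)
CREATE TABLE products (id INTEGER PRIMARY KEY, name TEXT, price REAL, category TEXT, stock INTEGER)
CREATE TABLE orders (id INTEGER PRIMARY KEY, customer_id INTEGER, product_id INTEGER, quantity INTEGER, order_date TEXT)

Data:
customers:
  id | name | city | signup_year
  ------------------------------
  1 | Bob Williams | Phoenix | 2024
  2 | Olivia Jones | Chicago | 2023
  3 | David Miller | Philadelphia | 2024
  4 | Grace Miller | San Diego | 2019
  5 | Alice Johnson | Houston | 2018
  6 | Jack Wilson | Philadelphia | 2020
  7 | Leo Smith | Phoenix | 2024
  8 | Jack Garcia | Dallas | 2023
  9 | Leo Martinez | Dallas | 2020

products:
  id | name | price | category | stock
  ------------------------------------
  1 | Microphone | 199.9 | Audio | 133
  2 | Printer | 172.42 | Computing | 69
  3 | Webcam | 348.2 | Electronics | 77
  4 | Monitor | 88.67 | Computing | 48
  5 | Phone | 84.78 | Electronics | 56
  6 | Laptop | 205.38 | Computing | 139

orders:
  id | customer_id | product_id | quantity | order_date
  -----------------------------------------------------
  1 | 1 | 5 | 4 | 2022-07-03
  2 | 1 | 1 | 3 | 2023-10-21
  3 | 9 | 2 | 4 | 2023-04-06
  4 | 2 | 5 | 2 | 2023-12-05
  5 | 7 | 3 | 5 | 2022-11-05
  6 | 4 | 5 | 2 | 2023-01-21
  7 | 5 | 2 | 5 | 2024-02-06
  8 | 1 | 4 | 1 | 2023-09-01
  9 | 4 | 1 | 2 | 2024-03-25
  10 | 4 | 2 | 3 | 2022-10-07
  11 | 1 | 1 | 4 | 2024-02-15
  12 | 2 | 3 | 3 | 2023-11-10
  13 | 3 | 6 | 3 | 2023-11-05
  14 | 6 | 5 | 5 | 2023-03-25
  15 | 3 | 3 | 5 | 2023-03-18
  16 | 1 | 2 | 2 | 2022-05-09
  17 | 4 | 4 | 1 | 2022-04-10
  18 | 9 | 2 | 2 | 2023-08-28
SELECT name, price FROM products ORDER BY price ASC LIMIT 5

Execution result:
name | price
Phone | 84.78
Monitor | 88.67
Printer | 172.42
Microphone | 199.90
Laptop | 205.38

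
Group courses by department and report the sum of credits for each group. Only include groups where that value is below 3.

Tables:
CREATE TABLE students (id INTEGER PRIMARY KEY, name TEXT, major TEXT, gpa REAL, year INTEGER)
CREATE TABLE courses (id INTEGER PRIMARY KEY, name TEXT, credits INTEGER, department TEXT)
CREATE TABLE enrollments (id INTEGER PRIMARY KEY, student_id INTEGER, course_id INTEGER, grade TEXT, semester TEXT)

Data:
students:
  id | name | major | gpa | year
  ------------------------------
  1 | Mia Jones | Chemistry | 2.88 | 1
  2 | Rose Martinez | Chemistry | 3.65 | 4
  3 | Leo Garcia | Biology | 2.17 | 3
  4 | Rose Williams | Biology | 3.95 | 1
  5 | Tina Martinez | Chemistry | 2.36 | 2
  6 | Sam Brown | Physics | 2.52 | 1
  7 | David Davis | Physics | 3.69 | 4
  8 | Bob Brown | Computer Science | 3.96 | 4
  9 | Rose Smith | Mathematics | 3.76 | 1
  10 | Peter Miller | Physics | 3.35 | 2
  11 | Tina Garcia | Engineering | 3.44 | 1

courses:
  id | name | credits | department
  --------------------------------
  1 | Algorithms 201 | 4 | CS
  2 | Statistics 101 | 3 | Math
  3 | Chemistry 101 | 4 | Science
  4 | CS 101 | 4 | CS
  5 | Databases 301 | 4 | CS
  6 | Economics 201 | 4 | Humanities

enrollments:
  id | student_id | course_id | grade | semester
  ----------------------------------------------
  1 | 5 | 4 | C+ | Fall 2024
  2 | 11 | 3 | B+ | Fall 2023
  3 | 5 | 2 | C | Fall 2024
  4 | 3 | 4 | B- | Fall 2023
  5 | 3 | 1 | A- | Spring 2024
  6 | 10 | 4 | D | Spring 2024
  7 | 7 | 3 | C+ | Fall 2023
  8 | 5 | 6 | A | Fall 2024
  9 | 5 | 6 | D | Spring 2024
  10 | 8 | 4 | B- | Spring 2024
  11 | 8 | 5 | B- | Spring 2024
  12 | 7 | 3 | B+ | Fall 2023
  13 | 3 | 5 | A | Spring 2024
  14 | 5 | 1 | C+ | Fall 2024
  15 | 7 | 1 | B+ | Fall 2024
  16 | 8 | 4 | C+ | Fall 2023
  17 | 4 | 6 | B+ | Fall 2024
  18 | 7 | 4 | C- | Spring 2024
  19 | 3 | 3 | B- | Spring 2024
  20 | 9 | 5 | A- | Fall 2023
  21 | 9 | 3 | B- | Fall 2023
SELECT department, SUM(credits) AS sum_credits FROM courses GROUP BY department HAVING SUM(credits) < 3

Execution result:
(no rows)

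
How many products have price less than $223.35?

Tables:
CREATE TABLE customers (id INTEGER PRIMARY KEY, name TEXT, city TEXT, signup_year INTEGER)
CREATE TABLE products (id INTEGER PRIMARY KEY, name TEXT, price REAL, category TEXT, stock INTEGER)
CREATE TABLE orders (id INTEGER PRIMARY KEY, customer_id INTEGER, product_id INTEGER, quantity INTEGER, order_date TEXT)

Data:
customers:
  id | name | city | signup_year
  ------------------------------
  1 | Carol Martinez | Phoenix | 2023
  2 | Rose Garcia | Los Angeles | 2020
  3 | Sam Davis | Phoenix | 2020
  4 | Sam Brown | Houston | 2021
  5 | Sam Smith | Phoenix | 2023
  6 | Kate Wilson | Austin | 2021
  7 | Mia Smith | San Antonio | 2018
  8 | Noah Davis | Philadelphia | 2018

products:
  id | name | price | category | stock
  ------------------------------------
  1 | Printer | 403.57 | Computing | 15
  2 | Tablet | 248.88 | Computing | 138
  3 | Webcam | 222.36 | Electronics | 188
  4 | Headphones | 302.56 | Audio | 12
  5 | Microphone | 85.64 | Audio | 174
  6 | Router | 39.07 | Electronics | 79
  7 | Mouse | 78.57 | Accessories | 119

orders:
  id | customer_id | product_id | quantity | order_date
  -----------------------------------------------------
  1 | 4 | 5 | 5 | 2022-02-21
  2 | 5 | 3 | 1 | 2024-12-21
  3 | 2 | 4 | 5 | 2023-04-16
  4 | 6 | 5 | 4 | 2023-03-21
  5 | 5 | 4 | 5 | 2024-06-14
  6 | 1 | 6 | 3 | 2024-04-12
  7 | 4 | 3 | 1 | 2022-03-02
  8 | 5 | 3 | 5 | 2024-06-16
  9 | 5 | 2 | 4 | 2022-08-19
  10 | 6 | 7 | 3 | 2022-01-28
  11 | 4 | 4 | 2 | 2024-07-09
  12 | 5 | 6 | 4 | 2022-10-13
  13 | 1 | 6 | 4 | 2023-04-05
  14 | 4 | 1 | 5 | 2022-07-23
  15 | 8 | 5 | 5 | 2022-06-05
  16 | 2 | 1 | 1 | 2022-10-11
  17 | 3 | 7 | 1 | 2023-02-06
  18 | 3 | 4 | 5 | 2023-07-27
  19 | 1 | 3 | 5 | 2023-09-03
SELECT COUNT(*) FROM products WHERE price < 223.35

Execution result:
4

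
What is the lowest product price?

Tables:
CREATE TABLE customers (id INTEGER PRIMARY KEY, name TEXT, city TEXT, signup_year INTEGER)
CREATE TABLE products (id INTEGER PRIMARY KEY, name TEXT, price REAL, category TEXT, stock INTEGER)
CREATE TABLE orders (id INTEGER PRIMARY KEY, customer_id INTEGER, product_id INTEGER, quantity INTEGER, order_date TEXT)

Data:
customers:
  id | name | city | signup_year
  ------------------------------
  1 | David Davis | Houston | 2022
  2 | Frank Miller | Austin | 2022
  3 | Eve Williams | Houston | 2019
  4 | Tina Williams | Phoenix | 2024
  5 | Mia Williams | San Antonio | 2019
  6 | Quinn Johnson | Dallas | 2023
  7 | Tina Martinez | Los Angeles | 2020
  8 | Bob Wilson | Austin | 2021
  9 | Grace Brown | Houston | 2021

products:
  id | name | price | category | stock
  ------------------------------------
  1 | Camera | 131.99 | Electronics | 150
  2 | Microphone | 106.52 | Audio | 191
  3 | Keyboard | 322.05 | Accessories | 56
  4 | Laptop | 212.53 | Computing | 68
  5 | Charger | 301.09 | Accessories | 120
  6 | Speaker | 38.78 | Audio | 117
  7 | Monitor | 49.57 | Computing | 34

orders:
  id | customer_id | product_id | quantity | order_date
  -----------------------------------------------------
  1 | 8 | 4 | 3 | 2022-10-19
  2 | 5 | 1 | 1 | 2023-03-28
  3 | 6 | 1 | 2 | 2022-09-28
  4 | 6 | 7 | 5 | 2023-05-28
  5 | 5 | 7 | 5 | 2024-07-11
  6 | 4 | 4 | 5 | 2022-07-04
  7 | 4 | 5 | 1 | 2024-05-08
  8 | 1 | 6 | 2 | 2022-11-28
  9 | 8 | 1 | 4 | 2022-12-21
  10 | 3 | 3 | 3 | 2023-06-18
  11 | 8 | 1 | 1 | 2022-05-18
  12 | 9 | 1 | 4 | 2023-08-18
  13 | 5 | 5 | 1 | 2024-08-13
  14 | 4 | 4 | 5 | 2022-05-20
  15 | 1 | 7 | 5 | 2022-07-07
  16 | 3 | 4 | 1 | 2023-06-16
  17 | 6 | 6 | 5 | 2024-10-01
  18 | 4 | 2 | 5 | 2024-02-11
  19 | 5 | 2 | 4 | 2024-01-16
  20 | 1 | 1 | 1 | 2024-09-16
SELECT MIN(price) FROM products

Execution result:
38.78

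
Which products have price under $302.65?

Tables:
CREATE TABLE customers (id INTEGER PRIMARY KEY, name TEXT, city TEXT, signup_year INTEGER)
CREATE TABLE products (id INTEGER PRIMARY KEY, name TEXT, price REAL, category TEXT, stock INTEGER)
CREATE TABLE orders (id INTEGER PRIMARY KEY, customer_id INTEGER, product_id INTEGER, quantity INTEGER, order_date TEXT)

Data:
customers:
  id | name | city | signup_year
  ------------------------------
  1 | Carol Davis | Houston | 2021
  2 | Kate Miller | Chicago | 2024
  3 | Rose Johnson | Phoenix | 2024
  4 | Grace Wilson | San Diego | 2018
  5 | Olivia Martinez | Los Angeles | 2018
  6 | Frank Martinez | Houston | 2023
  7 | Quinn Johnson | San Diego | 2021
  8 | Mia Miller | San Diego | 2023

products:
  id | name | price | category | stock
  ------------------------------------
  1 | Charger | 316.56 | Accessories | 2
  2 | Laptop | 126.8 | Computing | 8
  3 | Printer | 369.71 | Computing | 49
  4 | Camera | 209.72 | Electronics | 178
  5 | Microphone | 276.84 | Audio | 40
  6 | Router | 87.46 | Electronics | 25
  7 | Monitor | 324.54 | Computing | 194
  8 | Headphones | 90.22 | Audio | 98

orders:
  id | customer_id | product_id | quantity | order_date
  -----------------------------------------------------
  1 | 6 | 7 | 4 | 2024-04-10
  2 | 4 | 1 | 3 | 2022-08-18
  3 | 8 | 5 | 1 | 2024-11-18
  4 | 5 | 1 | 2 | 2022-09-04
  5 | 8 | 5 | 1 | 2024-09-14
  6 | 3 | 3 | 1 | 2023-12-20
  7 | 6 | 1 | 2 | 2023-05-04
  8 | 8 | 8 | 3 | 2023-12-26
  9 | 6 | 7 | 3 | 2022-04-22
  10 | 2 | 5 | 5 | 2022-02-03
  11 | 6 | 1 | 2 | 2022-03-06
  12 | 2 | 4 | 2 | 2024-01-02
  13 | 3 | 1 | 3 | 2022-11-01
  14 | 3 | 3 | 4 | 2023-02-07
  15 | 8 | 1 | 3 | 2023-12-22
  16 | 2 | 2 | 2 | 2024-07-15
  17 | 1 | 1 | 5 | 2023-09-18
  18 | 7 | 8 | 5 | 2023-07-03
SELECT name, price FROM products WHERE price < 302.65

Execution result:
name | price
Laptop | 126.80
Camera | 209.72
Microphone | 276.84
Router | 87.46
Headphones | 90.22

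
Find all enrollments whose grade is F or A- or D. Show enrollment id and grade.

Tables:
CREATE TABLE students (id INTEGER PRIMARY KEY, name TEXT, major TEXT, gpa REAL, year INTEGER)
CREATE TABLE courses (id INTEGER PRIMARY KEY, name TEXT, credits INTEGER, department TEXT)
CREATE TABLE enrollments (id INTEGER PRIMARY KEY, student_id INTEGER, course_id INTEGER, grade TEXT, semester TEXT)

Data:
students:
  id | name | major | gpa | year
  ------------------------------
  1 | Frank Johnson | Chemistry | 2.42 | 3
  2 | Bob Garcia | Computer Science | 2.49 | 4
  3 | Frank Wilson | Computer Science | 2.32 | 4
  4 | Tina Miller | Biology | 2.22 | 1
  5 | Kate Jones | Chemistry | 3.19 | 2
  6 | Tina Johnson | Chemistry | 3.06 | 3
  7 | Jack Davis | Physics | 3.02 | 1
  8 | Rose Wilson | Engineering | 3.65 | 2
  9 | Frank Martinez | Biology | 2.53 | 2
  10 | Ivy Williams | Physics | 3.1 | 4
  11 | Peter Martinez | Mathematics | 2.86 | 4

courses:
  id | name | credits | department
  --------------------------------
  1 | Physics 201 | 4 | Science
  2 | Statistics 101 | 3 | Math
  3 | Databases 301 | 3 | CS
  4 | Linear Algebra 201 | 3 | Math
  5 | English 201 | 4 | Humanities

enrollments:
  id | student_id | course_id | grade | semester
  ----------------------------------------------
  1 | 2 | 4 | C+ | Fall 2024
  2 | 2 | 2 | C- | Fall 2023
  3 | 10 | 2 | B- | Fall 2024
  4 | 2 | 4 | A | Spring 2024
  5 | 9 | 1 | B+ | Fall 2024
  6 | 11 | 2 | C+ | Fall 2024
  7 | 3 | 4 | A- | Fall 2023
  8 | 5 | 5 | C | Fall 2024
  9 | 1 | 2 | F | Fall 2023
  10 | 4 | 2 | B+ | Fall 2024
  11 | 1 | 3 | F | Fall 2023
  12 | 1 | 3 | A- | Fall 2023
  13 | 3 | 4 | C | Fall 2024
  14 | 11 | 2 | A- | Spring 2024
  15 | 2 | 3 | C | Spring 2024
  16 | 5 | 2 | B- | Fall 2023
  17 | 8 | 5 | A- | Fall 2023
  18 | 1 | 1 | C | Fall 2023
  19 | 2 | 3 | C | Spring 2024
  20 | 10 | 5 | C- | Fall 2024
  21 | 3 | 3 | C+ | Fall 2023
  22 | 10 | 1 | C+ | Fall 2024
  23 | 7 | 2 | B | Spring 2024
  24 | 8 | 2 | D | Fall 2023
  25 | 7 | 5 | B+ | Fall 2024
SELECT id, grade FROM enrollments WHERE grade IN ('F', 'A-', 'D')

Execution result:
id | grade
7 | A-
9 | F
11 | F
12 | A-
14 | A-
17 | A-
24 | D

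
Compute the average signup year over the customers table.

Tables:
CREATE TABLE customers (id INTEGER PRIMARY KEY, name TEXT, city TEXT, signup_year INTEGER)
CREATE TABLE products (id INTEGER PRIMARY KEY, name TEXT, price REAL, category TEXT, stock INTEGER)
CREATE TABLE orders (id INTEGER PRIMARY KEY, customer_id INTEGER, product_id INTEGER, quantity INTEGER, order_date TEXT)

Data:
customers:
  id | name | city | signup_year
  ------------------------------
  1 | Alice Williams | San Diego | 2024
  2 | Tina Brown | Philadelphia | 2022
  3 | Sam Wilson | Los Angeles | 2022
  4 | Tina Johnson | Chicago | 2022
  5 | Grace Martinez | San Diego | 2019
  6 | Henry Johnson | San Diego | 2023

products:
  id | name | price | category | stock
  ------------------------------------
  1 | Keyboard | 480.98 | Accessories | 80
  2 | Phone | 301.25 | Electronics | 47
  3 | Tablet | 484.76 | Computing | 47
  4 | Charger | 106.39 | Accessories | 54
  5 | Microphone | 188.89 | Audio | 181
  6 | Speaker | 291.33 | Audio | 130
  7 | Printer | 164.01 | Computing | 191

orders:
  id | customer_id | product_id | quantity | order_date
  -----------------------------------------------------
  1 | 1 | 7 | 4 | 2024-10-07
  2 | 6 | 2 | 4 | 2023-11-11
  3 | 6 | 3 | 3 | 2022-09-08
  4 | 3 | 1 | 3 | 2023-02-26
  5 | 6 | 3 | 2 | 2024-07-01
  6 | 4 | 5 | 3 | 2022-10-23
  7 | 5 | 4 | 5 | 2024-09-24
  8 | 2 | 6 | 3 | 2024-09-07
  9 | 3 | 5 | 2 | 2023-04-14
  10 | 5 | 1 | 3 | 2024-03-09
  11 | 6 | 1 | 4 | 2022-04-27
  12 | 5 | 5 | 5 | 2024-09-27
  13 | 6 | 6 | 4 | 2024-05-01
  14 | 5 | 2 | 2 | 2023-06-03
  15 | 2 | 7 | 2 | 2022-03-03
SELECT AVG(signup_year) FROM customers

Execution result:
2022.00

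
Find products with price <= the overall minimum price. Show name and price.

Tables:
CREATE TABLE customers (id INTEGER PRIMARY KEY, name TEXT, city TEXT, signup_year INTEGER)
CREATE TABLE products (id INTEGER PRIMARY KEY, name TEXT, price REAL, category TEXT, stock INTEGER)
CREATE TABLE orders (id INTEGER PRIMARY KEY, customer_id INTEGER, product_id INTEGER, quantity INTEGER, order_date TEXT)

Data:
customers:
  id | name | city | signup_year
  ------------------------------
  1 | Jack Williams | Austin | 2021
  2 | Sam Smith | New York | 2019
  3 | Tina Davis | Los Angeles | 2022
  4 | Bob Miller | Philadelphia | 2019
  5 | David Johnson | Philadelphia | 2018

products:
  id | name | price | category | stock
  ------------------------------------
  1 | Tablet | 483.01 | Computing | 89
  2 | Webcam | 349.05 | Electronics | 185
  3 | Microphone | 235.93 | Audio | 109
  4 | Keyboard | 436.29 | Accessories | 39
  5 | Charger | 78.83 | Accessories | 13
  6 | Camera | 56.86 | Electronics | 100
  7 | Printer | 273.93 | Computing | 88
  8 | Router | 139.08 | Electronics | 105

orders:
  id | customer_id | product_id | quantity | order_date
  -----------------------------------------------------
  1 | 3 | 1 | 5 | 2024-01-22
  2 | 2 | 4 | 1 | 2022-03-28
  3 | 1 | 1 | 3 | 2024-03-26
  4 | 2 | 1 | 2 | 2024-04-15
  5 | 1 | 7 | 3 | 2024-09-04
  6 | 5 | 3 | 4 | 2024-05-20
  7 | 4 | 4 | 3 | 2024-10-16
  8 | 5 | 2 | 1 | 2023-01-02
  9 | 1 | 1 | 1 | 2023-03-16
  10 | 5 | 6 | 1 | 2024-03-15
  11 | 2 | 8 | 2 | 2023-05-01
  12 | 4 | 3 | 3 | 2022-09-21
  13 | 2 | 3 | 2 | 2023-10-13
SELECT name, price FROM products WHERE price <= (SELECT MIN(price) FROM products)

Execution result:
name | price
Camera | 56.86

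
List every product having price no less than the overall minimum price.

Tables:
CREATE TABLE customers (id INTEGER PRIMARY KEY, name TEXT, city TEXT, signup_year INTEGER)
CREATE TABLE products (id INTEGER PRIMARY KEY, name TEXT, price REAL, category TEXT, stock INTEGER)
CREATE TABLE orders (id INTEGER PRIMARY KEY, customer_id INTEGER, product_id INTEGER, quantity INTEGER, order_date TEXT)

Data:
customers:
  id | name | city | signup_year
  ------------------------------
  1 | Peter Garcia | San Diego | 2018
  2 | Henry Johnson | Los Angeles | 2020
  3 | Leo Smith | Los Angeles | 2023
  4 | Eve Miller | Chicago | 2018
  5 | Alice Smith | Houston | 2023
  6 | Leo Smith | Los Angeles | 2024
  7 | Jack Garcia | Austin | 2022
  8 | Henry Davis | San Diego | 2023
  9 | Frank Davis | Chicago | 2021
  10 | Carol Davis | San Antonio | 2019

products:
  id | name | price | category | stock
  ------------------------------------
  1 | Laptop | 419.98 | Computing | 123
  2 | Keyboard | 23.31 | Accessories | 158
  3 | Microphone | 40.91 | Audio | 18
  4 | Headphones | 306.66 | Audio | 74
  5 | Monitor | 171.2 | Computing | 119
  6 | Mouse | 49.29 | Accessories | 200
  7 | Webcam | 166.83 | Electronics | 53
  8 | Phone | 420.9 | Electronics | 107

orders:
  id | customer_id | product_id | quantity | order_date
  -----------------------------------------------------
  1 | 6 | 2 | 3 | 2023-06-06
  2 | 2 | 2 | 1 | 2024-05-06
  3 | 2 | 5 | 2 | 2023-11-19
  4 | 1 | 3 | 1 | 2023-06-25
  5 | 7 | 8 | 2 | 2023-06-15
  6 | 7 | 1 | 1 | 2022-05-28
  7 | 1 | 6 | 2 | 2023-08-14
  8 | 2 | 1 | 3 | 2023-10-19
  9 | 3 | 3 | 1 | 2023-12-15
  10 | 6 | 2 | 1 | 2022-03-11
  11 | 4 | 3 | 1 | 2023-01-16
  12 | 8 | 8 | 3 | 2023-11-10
SELECT name, price FROM products WHERE price >= (SELECT MIN(price) FROM products)

Execution result:
name | price
Laptop | 419.98
Keyboard | 23.31
Microphone | 40.91
Headphones | 306.66
Monitor | 171.20
Mouse | 49.29
Webcam | 166.83
Phone | 420.90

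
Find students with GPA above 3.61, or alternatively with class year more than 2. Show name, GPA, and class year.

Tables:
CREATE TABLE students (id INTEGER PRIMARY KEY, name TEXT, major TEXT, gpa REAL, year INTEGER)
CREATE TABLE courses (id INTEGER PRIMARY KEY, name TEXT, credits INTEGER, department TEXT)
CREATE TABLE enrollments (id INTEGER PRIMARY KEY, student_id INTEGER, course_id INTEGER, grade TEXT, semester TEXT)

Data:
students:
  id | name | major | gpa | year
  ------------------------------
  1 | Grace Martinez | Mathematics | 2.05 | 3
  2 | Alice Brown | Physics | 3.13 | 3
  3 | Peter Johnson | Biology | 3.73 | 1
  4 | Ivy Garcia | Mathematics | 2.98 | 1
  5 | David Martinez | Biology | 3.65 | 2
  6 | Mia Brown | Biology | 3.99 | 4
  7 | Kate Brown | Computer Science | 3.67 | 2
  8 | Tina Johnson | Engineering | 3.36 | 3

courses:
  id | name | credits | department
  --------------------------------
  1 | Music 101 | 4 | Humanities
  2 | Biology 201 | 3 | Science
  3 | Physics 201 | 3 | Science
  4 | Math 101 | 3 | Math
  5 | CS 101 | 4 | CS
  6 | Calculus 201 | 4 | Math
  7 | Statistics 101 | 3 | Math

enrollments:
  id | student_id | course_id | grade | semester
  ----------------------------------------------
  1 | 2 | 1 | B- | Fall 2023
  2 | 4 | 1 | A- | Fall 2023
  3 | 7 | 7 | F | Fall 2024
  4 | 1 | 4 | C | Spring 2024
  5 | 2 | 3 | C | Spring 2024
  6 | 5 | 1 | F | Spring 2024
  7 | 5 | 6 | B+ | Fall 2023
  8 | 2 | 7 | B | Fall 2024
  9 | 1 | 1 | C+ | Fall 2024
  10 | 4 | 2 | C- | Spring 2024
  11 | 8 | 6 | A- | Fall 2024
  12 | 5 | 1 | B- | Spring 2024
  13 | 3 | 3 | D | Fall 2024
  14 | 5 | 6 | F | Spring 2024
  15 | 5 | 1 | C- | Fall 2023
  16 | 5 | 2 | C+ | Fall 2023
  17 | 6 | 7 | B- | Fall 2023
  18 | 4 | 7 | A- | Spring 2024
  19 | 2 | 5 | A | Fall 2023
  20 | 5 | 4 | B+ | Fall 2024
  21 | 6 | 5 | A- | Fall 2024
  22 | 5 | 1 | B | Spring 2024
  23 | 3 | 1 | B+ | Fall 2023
SELECT name, gpa, year FROM students WHERE gpa > 3.61 OR year > 2

Execution result:
name | gpa | year
Grace Martinez | 2.05 | 3
Alice Brown | 3.13 | 3
Peter Johnson | 3.73 | 1
David Martinez | 3.65 | 2
Mia Brown | 3.99 | 4
Kate Brown | 3.67 | 2
Tina Johnson | 3.36 | 3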